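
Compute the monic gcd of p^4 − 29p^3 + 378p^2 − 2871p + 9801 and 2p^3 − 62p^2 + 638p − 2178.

p^2 − 20p + 99

By polynomial division,
  p^4 − 29p^3 + 378p^2 − 2871p + 9801 = ((1/2)p + 1)(2p^3 − 62p^2 + 638p − 2178) + (121p^2 − 2420p + 11979)
  2p^3 − 62p^2 + 638p − 2178 = ((2/121)p − 2/11)(121p^2 − 2420p + 11979) + (0)
Last nonzero remainder: 121p^2 − 2420p + 11979. Dividing through by 121 gives the monic gcd p^2 − 20p + 99.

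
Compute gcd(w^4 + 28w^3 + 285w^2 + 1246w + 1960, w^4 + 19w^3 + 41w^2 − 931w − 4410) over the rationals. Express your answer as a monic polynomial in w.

w^2 + 17w + 70

Apply the Euclidean algorithm:
  w^4 + 28w^3 + 285w^2 + 1246w + 1960 = (w^4 + 19w^3 + 41w^2 − 931w − 4410) + (9w^3 + 244w^2 + 2177w + 6370)
  w^4 + 19w^3 + 41w^2 − 931w − 4410 = ((1/9)w − 73/81)(9w^3 + 244w^2 + 2177w + 6370) + ((1540/81)w^2 + (26180/81)w + 107800/81)
  9w^3 + 244w^2 + 2177w + 6370 = ((729/1540)w + 1053/220)((1540/81)w^2 + (26180/81)w + 107800/81) + (0)
Last nonzero remainder: (1540/81)w^2 + (26180/81)w + 107800/81. Dividing through by 1540/81 gives the monic gcd w^2 + 17w + 70.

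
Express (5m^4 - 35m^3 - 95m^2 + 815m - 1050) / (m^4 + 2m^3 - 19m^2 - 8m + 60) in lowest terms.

Apply the Euclidean algorithm:
  5m^4 - 35m^3 - 95m^2 + 815m - 1050 = (5)(m^4 + 2m^3 - 19m^2 - 8m + 60) + (-45m^3 + 855m - 1350)
  m^4 + 2m^3 - 19m^2 - 8m + 60 = (-(1/45)m - 2/45)(-45m^3 + 855m - 1350) + (0)
Last nonzero remainder: -45m^3 + 855m - 1350. Dividing through by -45 gives the monic gcd m^3 - 19m + 30.
Cancel m^3 - 19m + 30 from numerator and denominator to get the reduced form.

(5m - 35)/(m + 2)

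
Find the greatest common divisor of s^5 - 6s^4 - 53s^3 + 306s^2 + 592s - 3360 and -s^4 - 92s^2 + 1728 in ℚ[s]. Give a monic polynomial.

s^2 - 16

Repeated division with remainder:
  s^5 - 6s^4 - 53s^3 + 306s^2 + 592s - 3360 = (-s + 6)(-s^4 - 92s^2 + 1728) + (-145s^3 + 858s^2 + 2320s - 13728)
  -s^4 - 92s^2 + 1728 = ((1/145)s + 858/21025)(-145s^3 + 858s^2 + 2320s - 13728) + (-(3006864/21025)s^2 + 48109824/21025)
  -145s^3 + 858s^2 + 2320s - 13728 = ((3048625/3006864)s - 3006575/501144)(-(3006864/21025)s^2 + 48109824/21025) + (0)
Last nonzero remainder: -(3006864/21025)s^2 + 48109824/21025. Dividing through by -3006864/21025 gives the monic gcd s^2 - 16.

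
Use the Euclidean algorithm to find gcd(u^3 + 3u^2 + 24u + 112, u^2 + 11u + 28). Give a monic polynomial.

u + 4

Repeated division with remainder:
  u^3 + 3u^2 + 24u + 112 = (u - 8)(u^2 + 11u + 28) + (84u + 336)
  u^2 + 11u + 28 = ((1/84)u + 1/12)(84u + 336) + (0)
Last nonzero remainder: 84u + 336. Dividing through by 84 gives the monic gcd u + 4.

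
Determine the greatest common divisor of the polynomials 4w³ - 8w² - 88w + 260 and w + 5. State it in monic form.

Euclidean algorithm in ℚ[w]:
  4w³ - 8w² - 88w + 260 = (4w² - 28w + 52)(w + 5) + (0)
The last nonzero remainder w + 5 is already monic.

w + 5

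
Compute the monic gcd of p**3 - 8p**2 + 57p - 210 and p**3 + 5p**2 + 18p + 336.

p**2 - 3p + 42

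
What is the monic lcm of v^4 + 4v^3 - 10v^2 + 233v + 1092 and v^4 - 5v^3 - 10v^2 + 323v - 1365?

v^5 - v^4 - 30v^3 + 283v^2 - 73v - 5460

Euclidean algorithm in ℚ[v]:
  v^4 + 4v^3 - 10v^2 + 233v + 1092 = (v^4 - 5v^3 - 10v^2 + 323v - 1365) + (9v^3 - 90v + 2457)
  v^4 - 5v^3 - 10v^2 + 323v - 1365 = ((1/9)v - 5/9)(9v^3 - 90v + 2457) + (0)
Last nonzero remainder: 9v^3 - 90v + 2457. Dividing through by 9 gives the monic gcd v^3 - 10v + 273.
Then lcm(f, g) = f·g / gcd(f, g); expanding and making the result monic gives the answer.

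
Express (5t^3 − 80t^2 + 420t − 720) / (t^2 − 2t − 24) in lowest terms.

(5t^2 − 50t + 120)/(t + 4)

Euclidean algorithm in ℚ[t]:
  5t^3 − 80t^2 + 420t − 720 = (5t − 70)(t^2 − 2t − 24) + (400t − 2400)
  t^2 − 2t − 24 = ((1/400)t + 1/100)(400t − 2400) + (0)
Last nonzero remainder: 400t − 2400. Dividing through by 400 gives the monic gcd t − 6.
Cancel t − 6 from numerator and denominator to get the reduced form.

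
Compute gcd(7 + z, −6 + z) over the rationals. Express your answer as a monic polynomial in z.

1

Apply the Euclidean algorithm:
  z + 7 = (z − 6) + (13)
  z − 6 = ((1/13)z − 6/13)(13) + (0)
The last nonzero remainder is the constant 13, so the polynomials are coprime and gcd = 1.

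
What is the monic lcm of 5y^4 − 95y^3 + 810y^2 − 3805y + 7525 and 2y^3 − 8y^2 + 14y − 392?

Apply the Euclidean algorithm:
  5y^4 − 95y^3 + 810y^2 − 3805y + 7525 = ((5/2)y − 75/2)(2y^3 − 8y^2 + 14y − 392) + (475y^2 − 2300y − 7175)
  2y^3 − 8y^2 + 14y − 392 = ((2/475)y + 32/9025)(475y^2 − 2300y − 7175) + ((18904/361)y − 132328/361)
  475y^2 − 2300y − 7175 = ((171475/18904)y + 370025/18904)((18904/361)y − 132328/361) + (0)
Last nonzero remainder: (18904/361)y − 132328/361. Dividing through by 18904/361 gives the monic gcd y − 7.
Then lcm(f, g) = f·g / gcd(f, g); expanding and making the result monic gives the answer.

y^6 − 16y^5 + 133y^4 − 807y^3 + 3758y^2 − 16793y + 42140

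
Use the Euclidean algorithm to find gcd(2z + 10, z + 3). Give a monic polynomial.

1

Repeated division with remainder:
  2z + 10 = (2)(z + 3) + (4)
  z + 3 = ((1/4)z + 3/4)(4) + (0)
The last nonzero remainder is the constant 4, so the polynomials are coprime and gcd = 1.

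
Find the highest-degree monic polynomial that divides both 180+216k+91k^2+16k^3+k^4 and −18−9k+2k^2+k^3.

Euclidean algorithm in ℚ[k]:
  k^4+16k^3+91k^2+216k+180 = (k+14)(k^3+2k^2−9k−18) + (72k^2+360k+432)
  k^3+2k^2−9k−18 = ((1/72)k−1/24)(72k^2+360k+432) + (0)
Last nonzero remainder: 72k^2+360k+432. Dividing through by 72 gives the monic gcd k^2+5k+6.

6+5k+k^2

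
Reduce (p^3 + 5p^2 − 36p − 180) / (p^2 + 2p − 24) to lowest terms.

Apply the Euclidean algorithm:
  p^3 + 5p^2 − 36p − 180 = (p + 3)(p^2 + 2p − 24) + (−18p − 108)
  p^2 + 2p − 24 = (−(1/18)p + 2/9)(−18p − 108) + (0)
Last nonzero remainder: −18p − 108. Dividing through by −18 gives the monic gcd p + 6.
Cancel p + 6 from numerator and denominator to get the reduced form.

(p^2 − p − 30)/(p − 4)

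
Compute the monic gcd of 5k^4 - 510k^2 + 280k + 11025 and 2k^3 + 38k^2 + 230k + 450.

Apply the Euclidean algorithm:
  5k^4 - 510k^2 + 280k + 11025 = ((5/2)k - 95/2)(2k^3 + 38k^2 + 230k + 450) + (720k^2 + 10080k + 32400)
  2k^3 + 38k^2 + 230k + 450 = ((1/360)k + 1/72)(720k^2 + 10080k + 32400) + (0)
Last nonzero remainder: 720k^2 + 10080k + 32400. Dividing through by 720 gives the monic gcd k^2 + 14k + 45.

k^2 + 14k + 45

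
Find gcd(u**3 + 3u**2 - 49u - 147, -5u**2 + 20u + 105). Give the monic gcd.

By polynomial division,
  u**3 + 3u**2 - 49u - 147 = (-(1/5)u - 7/5)(-5u**2 + 20u + 105) + (0)
Last nonzero remainder: -5u**2 + 20u + 105. Dividing through by -5 gives the monic gcd u**2 - 4u - 21.

u**2 - 4u - 21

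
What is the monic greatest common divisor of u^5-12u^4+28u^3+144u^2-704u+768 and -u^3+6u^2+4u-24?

u^2-8u+12

Repeated division with remainder:
  u^5-12u^4+28u^3+144u^2-704u+768 = (-u^2+6u+4)(-u^3+6u^2+4u-24) + (72u^2-576u+864)
  -u^3+6u^2+4u-24 = (-(1/72)u-1/36)(72u^2-576u+864) + (0)
Last nonzero remainder: 72u^2-576u+864. Dividing through by 72 gives the monic gcd u^2-8u+12.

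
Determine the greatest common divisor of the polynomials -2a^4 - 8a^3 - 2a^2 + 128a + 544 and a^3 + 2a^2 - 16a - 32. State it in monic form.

a^2 - 16

Euclidean algorithm in ℚ[a]:
  -2a^4 - 8a^3 - 2a^2 + 128a + 544 = (-2a - 4)(a^3 + 2a^2 - 16a - 32) + (-26a^2 + 416)
  a^3 + 2a^2 - 16a - 32 = (-(1/26)a - 1/13)(-26a^2 + 416) + (0)
Last nonzero remainder: -26a^2 + 416. Dividing through by -26 gives the monic gcd a^2 - 16.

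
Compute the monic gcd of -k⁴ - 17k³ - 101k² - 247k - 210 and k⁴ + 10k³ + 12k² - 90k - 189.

k² + 10k + 21

Repeated division with remainder:
  -k⁴ - 17k³ - 101k² - 247k - 210 = (-1)(k⁴ + 10k³ + 12k² - 90k - 189) + (-7k³ - 89k² - 337k - 399)
  k⁴ + 10k³ + 12k² - 90k - 189 = (-(1/7)k + 19/49)(-7k³ - 89k² - 337k - 399) + (-(80/49)k² - (800/49)k - 240/7)
  -7k³ - 89k² - 337k - 399 = ((343/80)k + 931/80)(-(80/49)k² - (800/49)k - 240/7) + (0)
Last nonzero remainder: -(80/49)k² - (800/49)k - 240/7. Dividing through by -80/49 gives the monic gcd k² + 10k + 21.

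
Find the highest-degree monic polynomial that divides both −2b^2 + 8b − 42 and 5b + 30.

Repeated division with remainder:
  −2b^2 + 8b − 42 = (−(2/5)b + 4)(5b + 30) + (−162)
  5b + 30 = (−(5/162)b − 5/27)(−162) + (0)
The last nonzero remainder is the constant −162, so the polynomials are coprime and gcd = 1.

1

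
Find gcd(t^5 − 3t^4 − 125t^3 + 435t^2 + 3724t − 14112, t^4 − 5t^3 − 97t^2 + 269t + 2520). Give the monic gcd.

Euclidean algorithm in ℚ[t]:
  t^5 − 3t^4 − 125t^3 + 435t^2 + 3724t − 14112 = (t + 2)(t^4 − 5t^3 − 97t^2 + 269t + 2520) + (−18t^3 + 360t^2 + 666t − 19152)
  t^4 − 5t^3 − 97t^2 + 269t + 2520 = (−(1/18)t − 5/6)(−18t^3 + 360t^2 + 666t − 19152) + (240t^2 − 240t − 13440)
  −18t^3 + 360t^2 + 666t − 19152 = (−(3/40)t + 57/40)(240t^2 − 240t − 13440) + (0)
Last nonzero remainder: 240t^2 − 240t − 13440. Dividing through by 240 gives the monic gcd t^2 − t − 56.

t^2 − t − 56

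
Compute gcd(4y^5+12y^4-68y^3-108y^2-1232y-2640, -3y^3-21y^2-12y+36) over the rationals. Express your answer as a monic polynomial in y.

Euclidean algorithm in ℚ[y]:
  4y^5+12y^4-68y^3-108y^2-1232y-2640 = (-(4/3)y^2+(16/3)y-28/3)(-3y^3-21y^2-12y+36) + (-192y^2-1536y-2304)
  -3y^3-21y^2-12y+36 = ((1/64)y-1/64)(-192y^2-1536y-2304) + (0)
Last nonzero remainder: -192y^2-1536y-2304. Dividing through by -192 gives the monic gcd y^2+8y+12.

y^2+8y+12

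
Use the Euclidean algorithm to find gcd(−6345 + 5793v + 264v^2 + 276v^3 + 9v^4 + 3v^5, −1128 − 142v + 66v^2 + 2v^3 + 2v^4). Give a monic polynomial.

47 + 2v + v^2

By polynomial division,
  3v^5 + 9v^4 + 276v^3 + 264v^2 + 5793v − 6345 = ((3/2)v + 3)(2v^4 + 2v^3 + 66v^2 − 142v − 1128) + (171v^3 + 279v^2 + 7911v − 2961)
  2v^4 + 2v^3 + 66v^2 − 142v − 1128 = ((2/171)v − 8/1083)(171v^3 + 279v^2 + 7911v − 2961) + (−(8832/361)v^2 − (17664/361)v − 415104/361)
  171v^3 + 279v^2 + 7911v − 2961 = (−(20577/2944)v + 7581/2944)(−(8832/361)v^2 − (17664/361)v − 415104/361) + (0)
Last nonzero remainder: −(8832/361)v^2 − (17664/361)v − 415104/361. Dividing through by −8832/361 gives the monic gcd v^2 + 2v + 47.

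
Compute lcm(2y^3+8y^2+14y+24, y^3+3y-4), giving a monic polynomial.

Apply the Euclidean algorithm:
  2y^3+8y^2+14y+24 = (2)(y^3+3y-4) + (8y^2+8y+32)
  y^3+3y-4 = ((1/8)y-1/8)(8y^2+8y+32) + (0)
Last nonzero remainder: 8y^2+8y+32. Dividing through by 8 gives the monic gcd y^2+y+4.
Then lcm(f, g) = f·g / gcd(f, g); expanding and making the result monic gives the answer.

y^4+3y^3+3y^2+5y-12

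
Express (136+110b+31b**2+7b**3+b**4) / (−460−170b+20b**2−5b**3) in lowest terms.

(−68−21b−5b**2−b**3)/(230−30b+5b**2)

By polynomial division,
  b**4+7b**3+31b**2+110b+136 = (−(1/5)b−11/5)(−5b**3+20b**2−170b−460) + (41b**2−356b−876)
  −5b**3+20b**2−170b−460 = (−(5/41)b−960/1681)(41b**2−356b−876) + (−(807110/1681)b−1614220/1681)
  41b**2−356b−876 = (−(68921/807110)b+368139/403555)(−(807110/1681)b−1614220/1681) + (0)
Last nonzero remainder: −(807110/1681)b−1614220/1681. Dividing through by −807110/1681 gives the monic gcd b+2.
Cancel b+2 from numerator and denominator to get the reduced form.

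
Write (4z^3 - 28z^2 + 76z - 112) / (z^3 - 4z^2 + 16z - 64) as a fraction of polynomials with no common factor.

Apply the Euclidean algorithm:
  4z^3 - 28z^2 + 76z - 112 = (4)(z^3 - 4z^2 + 16z - 64) + (-12z^2 + 12z + 144)
  z^3 - 4z^2 + 16z - 64 = (-(1/12)z + 1/4)(-12z^2 + 12z + 144) + (25z - 100)
  -12z^2 + 12z + 144 = (-(12/25)z - 36/25)(25z - 100) + (0)
Last nonzero remainder: 25z - 100. Dividing through by 25 gives the monic gcd z - 4.
Cancel z - 4 from numerator and denominator to get the reduced form.

(4z^2 - 12z + 28)/(z^2 + 16)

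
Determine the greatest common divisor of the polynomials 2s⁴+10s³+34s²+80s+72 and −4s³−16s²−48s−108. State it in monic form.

Euclidean algorithm in ℚ[s]:
  2s⁴+10s³+34s²+80s+72 = (−(1/2)s−1/2)(−4s³−16s²−48s−108) + (2s²+2s+18)
  −4s³−16s²−48s−108 = (−2s−6)(2s²+2s+18) + (0)
Last nonzero remainder: 2s²+2s+18. Dividing through by 2 gives the monic gcd s²+s+9.

s²+s+9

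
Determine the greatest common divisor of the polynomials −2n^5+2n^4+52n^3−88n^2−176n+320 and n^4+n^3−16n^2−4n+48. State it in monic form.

n^2−4

Apply the Euclidean algorithm:
  −2n^5+2n^4+52n^3−88n^2−176n+320 = (−2n+4)(n^4+n^3−16n^2−4n+48) + (16n^3−32n^2−64n+128)
  n^4+n^3−16n^2−4n+48 = ((1/16)n+3/16)(16n^3−32n^2−64n+128) + (−6n^2+24)
  16n^3−32n^2−64n+128 = (−(8/3)n+16/3)(−6n^2+24) + (0)
Last nonzero remainder: −6n^2+24. Dividing through by −6 gives the monic gcd n^2−4.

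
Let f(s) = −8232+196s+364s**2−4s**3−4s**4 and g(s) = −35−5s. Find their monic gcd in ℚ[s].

7+s

By polynomial division,
  −4s**4−4s**3+364s**2+196s−8232 = ((4/5)s**3−(24/5)s**2−(196/5)s+1176/5)(−5s−35) + (0)
Last nonzero remainder: −5s−35. Dividing through by −5 gives the monic gcd s+7.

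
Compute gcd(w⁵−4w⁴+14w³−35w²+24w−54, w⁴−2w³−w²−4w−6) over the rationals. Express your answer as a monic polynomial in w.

By polynomial division,
  w⁵−4w⁴+14w³−35w²+24w−54 = (w−2)(w⁴−2w³−w²−4w−6) + (11w³−33w²+22w−66)
  w⁴−2w³−w²−4w−6 = ((1/11)w+1/11)(11w³−33w²+22w−66) + (0)
Last nonzero remainder: 11w³−33w²+22w−66. Dividing through by 11 gives the monic gcd w³−3w²+2w−6.

w³−3w²+2w−6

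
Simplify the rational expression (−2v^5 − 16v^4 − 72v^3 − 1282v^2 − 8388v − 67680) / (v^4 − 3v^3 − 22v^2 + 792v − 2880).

(−2v^2 − 14v − 94)/(v − 4)

Euclidean algorithm in ℚ[v]:
  −2v^5 − 16v^4 − 72v^3 − 1282v^2 − 8388v − 67680 = (−2v − 22)(v^4 − 3v^3 − 22v^2 + 792v − 2880) + (−182v^3 − 182v^2 + 3276v − 131040)
  v^4 − 3v^3 − 22v^2 + 792v − 2880 = (−(1/182)v + 2/91)(−182v^3 − 182v^2 + 3276v − 131040) + (0)
Last nonzero remainder: −182v^3 − 182v^2 + 3276v − 131040. Dividing through by −182 gives the monic gcd v^3 + v^2 − 18v + 720.
Cancel v^3 + v^2 − 18v + 720 from numerator and denominator to get the reduced form.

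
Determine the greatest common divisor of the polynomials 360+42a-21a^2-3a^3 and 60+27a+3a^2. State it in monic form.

Euclidean algorithm in ℚ[a]:
  -3a^3-21a^2+42a+360 = (-a+2)(3a^2+27a+60) + (48a+240)
  3a^2+27a+60 = ((1/16)a+1/4)(48a+240) + (0)
Last nonzero remainder: 48a+240. Dividing through by 48 gives the monic gcd a+5.

5+a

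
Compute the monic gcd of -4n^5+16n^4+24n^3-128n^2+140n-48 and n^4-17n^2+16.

n^2-5n+4

Euclidean algorithm in ℚ[n]:
  -4n^5+16n^4+24n^3-128n^2+140n-48 = (-4n+16)(n^4-17n^2+16) + (-44n^3+144n^2+204n-304)
  n^4-17n^2+16 = (-(1/44)n-9/121)(-44n^3+144n^2+204n-304) + (-(200/121)n^2+(1000/121)n-800/121)
  -44n^3+144n^2+204n-304 = ((1331/50)n+2299/50)(-(200/121)n^2+(1000/121)n-800/121) + (0)
Last nonzero remainder: -(200/121)n^2+(1000/121)n-800/121. Dividing through by -200/121 gives the monic gcd n^2-5n+4.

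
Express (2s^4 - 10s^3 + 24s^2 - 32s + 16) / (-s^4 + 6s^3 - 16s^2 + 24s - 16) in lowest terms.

(-2s + 2)/(s - 2)

Repeated division with remainder:
  2s^4 - 10s^3 + 24s^2 - 32s + 16 = (-2)(-s^4 + 6s^3 - 16s^2 + 24s - 16) + (2s^3 - 8s^2 + 16s - 16)
  -s^4 + 6s^3 - 16s^2 + 24s - 16 = (-(1/2)s + 1)(2s^3 - 8s^2 + 16s - 16) + (0)
Last nonzero remainder: 2s^3 - 8s^2 + 16s - 16. Dividing through by 2 gives the monic gcd s^3 - 4s^2 + 8s - 8.
Cancel s^3 - 4s^2 + 8s - 8 from numerator and denominator to get the reduced form.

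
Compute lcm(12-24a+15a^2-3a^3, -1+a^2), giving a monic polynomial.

Euclidean algorithm in ℚ[a]:
  -3a^3+15a^2-24a+12 = (-3a+15)(a^2-1) + (-27a+27)
  a^2-1 = (-(1/27)a-1/27)(-27a+27) + (0)
Last nonzero remainder: -27a+27. Dividing through by -27 gives the monic gcd a-1.
Then lcm(f, g) = f·g / gcd(f, g); expanding and making the result monic gives the answer.

-4+4a+3a^2-4a^3+a^4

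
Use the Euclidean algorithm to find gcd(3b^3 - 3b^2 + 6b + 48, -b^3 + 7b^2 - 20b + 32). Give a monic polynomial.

b^2 - 3b + 8

Apply the Euclidean algorithm:
  3b^3 - 3b^2 + 6b + 48 = (-3)(-b^3 + 7b^2 - 20b + 32) + (18b^2 - 54b + 144)
  -b^3 + 7b^2 - 20b + 32 = (-(1/18)b + 2/9)(18b^2 - 54b + 144) + (0)
Last nonzero remainder: 18b^2 - 54b + 144. Dividing through by 18 gives the monic gcd b^2 - 3b + 8.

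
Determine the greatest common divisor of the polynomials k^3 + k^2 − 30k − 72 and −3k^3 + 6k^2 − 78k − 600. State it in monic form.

Euclidean algorithm in ℚ[k]:
  k^3 + k^2 − 30k − 72 = (−1/3)(−3k^3 + 6k^2 − 78k − 600) + (3k^2 − 56k − 272)
  −3k^3 + 6k^2 − 78k − 600 = (−k − 50/3)(3k^2 − 56k − 272) + (−(3850/3)k − 15400/3)
  3k^2 − 56k − 272 = (−(9/3850)k + 102/1925)(−(3850/3)k − 15400/3) + (0)
Last nonzero remainder: −(3850/3)k − 15400/3. Dividing through by −3850/3 gives the monic gcd k + 4.

k + 4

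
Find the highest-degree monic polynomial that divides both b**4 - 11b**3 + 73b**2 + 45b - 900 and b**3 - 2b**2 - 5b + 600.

b**2 - 10b + 75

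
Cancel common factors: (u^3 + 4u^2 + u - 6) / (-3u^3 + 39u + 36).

Repeated division with remainder:
  u^3 + 4u^2 + u - 6 = (-1/3)(-3u^3 + 39u + 36) + (4u^2 + 14u + 6)
  -3u^3 + 39u + 36 = (-(3/4)u + 21/8)(4u^2 + 14u + 6) + ((27/4)u + 81/4)
  4u^2 + 14u + 6 = ((16/27)u + 8/27)((27/4)u + 81/4) + (0)
Last nonzero remainder: (27/4)u + 81/4. Dividing through by 27/4 gives the monic gcd u + 3.
Cancel u + 3 from numerator and denominator to get the reduced form.

(-u^2 - u + 2)/(3u^2 - 9u - 12)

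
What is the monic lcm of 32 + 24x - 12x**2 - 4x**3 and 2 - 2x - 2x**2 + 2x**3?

Repeated division with remainder:
  -4x**3 - 12x**2 + 24x + 32 = (-2)(2x**3 - 2x**2 - 2x + 2) + (-16x**2 + 20x + 36)
  2x**3 - 2x**2 - 2x + 2 = (-(1/8)x - 1/32)(-16x**2 + 20x + 36) + ((25/8)x + 25/8)
  -16x**2 + 20x + 36 = (-(128/25)x + 288/25)((25/8)x + 25/8) + (0)
Last nonzero remainder: (25/8)x + 25/8. Dividing through by 25/8 gives the monic gcd x + 1.
Then lcm(f, g) = f·g / gcd(f, g); expanding and making the result monic gives the answer.

-8 + 10x + 7x**2 - 11x**3 + x**4 + x**5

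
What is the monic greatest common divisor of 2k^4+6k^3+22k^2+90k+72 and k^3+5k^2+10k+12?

k+3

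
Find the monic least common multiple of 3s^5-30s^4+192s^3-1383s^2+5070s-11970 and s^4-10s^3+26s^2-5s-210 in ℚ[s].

Apply the Euclidean algorithm:
  3s^5-30s^4+192s^3-1383s^2+5070s-11970 = (3s)(s^4-10s^3+26s^2-5s-210) + (114s^3-1368s^2+5700s-11970)
  s^4-10s^3+26s^2-5s-210 = ((1/114)s+1/57)(114s^3-1368s^2+5700s-11970) + (0)
Last nonzero remainder: 114s^3-1368s^2+5700s-11970. Dividing through by 114 gives the monic gcd s^3-12s^2+50s-105.
Then lcm(f, g) = f·g / gcd(f, g); expanding and making the result monic gives the answer.

s^6-8s^5+44s^4-333s^3+768s^2-610s-7980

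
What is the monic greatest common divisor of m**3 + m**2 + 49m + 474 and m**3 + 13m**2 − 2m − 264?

Repeated division with remainder:
  m**3 + m**2 + 49m + 474 = (m**3 + 13m**2 − 2m − 264) + (−12m**2 + 51m + 738)
  m**3 + 13m**2 − 2m − 264 = (−(1/12)m − 23/16)(−12m**2 + 51m + 738) + ((2125/16)m + 6375/8)
  −12m**2 + 51m + 738 = (−(192/2125)m + 1968/2125)((2125/16)m + 6375/8) + (0)
Last nonzero remainder: (2125/16)m + 6375/8. Dividing through by 2125/16 gives the monic gcd m + 6.

m + 6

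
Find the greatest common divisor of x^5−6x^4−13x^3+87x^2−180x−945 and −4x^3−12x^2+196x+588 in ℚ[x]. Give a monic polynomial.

x^2−4x−21

Repeated division with remainder:
  x^5−6x^4−13x^3+87x^2−180x−945 = (−(1/4)x^2+(9/4)x−63/4)(−4x^3−12x^2+196x+588) + (−396x^2+1584x+8316)
  −4x^3−12x^2+196x+588 = ((1/99)x+7/99)(−396x^2+1584x+8316) + (0)
Last nonzero remainder: −396x^2+1584x+8316. Dividing through by −396 gives the monic gcd x^2−4x−21.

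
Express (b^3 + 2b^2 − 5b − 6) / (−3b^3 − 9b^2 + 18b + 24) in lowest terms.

Euclidean algorithm in ℚ[b]:
  b^3 + 2b^2 − 5b − 6 = (−1/3)(−3b^3 − 9b^2 + 18b + 24) + (−b^2 + b + 2)
  −3b^3 − 9b^2 + 18b + 24 = (3b + 12)(−b^2 + b + 2) + (0)
Last nonzero remainder: −b^2 + b + 2. Dividing through by −1 gives the monic gcd b^2 − b − 2.
Cancel b^2 − b − 2 from numerator and denominator to get the reduced form.

(−b − 3)/(3b + 12)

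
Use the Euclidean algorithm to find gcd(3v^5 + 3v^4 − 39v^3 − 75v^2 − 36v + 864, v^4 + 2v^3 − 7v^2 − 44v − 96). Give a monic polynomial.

v^2 + 3v + 8

Euclidean algorithm in ℚ[v]:
  3v^5 + 3v^4 − 39v^3 − 75v^2 − 36v + 864 = (3v − 3)(v^4 + 2v^3 − 7v^2 − 44v − 96) + (−12v^3 + 36v^2 + 120v + 576)
  v^4 + 2v^3 − 7v^2 − 44v − 96 = (−(1/12)v − 5/12)(−12v^3 + 36v^2 + 120v + 576) + (18v^2 + 54v + 144)
  −12v^3 + 36v^2 + 120v + 576 = (−(2/3)v + 4)(18v^2 + 54v + 144) + (0)
Last nonzero remainder: 18v^2 + 54v + 144. Dividing through by 18 gives the monic gcd v^2 + 3v + 8.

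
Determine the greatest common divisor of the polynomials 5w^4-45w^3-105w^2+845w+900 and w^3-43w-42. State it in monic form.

Repeated division with remainder:
  5w^4-45w^3-105w^2+845w+900 = (5w-45)(w^3-43w-42) + (110w^2-880w-990)
  w^3-43w-42 = ((1/110)w+4/55)(110w^2-880w-990) + (30w+30)
  110w^2-880w-990 = ((11/3)w-33)(30w+30) + (0)
Last nonzero remainder: 30w+30. Dividing through by 30 gives the monic gcd w+1.

w+1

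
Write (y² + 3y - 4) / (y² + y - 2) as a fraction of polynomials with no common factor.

(y + 4)/(y + 2)

Apply the Euclidean algorithm:
  y² + 3y - 4 = (y² + y - 2) + (2y - 2)
  y² + y - 2 = ((1/2)y + 1)(2y - 2) + (0)
Last nonzero remainder: 2y - 2. Dividing through by 2 gives the monic gcd y - 1.
Cancel y - 1 from numerator and denominator to get the reduced form.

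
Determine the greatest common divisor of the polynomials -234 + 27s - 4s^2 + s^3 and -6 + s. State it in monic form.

Apply the Euclidean algorithm:
  s^3 - 4s^2 + 27s - 234 = (s^2 + 2s + 39)(s - 6) + (0)
The last nonzero remainder s - 6 is already monic.

-6 + s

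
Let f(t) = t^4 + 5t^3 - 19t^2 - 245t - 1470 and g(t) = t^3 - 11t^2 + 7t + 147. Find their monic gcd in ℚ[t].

Euclidean algorithm in ℚ[t]:
  t^4 + 5t^3 - 19t^2 - 245t - 1470 = (t + 16)(t^3 - 11t^2 + 7t + 147) + (150t^2 - 504t - 3822)
  t^3 - 11t^2 + 7t + 147 = ((1/150)t - 191/3750)(150t^2 - 504t - 3822) + ((4256/625)t - 29792/625)
  150t^2 - 504t - 3822 = ((46875/2128)t + 24375/304)((4256/625)t - 29792/625) + (0)
Last nonzero remainder: (4256/625)t - 29792/625. Dividing through by 4256/625 gives the monic gcd t - 7.

t - 7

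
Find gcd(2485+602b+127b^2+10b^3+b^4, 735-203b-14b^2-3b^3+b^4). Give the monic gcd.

By polynomial division,
  b^4+10b^3+127b^2+602b+2485 = (b^4-3b^3-14b^2-203b+735) + (13b^3+141b^2+805b+1750)
  b^4-3b^3-14b^2-203b+735 = ((1/13)b-180/169)(13b^3+141b^2+805b+1750) + ((12549/169)b^2+(87843/169)b+439215/169)
  13b^3+141b^2+805b+1750 = ((2197/12549)b+8450/12549)((12549/169)b^2+(87843/169)b+439215/169) + (0)
Last nonzero remainder: (12549/169)b^2+(87843/169)b+439215/169. Dividing through by 12549/169 gives the monic gcd b^2+7b+35.

35+7b+b^2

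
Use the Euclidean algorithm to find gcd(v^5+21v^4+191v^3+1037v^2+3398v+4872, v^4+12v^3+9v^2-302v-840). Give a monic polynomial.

By polynomial division,
  v^5+21v^4+191v^3+1037v^2+3398v+4872 = (v+9)(v^4+12v^3+9v^2-302v-840) + (74v^3+1258v^2+6956v+12432)
  v^4+12v^3+9v^2-302v-840 = ((1/74)v-5/74)(74v^3+1258v^2+6956v+12432) + (0)
Last nonzero remainder: 74v^3+1258v^2+6956v+12432. Dividing through by 74 gives the monic gcd v^3+17v^2+94v+168.

v^3+17v^2+94v+168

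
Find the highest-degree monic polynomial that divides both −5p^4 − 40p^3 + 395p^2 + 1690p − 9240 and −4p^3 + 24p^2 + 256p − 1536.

Euclidean algorithm in ℚ[p]:
  −5p^4 − 40p^3 + 395p^2 + 1690p − 9240 = ((5/4)p + 35/2)(−4p^3 + 24p^2 + 256p − 1536) + (−345p^2 − 870p + 17640)
  −4p^3 + 24p^2 + 256p − 1536 = ((4/345)p − 784/7935)(−345p^2 − 870p + 17640) + (−(18240/529)p + 109440/529)
  −345p^2 − 870p + 17640 = ((12167/1216)p + 25921/304)(−(18240/529)p + 109440/529) + (0)
Last nonzero remainder: −(18240/529)p + 109440/529. Dividing through by −18240/529 gives the monic gcd p − 6.

p − 6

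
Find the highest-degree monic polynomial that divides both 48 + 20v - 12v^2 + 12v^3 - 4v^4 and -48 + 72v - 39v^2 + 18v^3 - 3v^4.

By polynomial division,
  -4v^4 + 12v^3 - 12v^2 + 20v + 48 = (4/3)(-3v^4 + 18v^3 - 39v^2 + 72v - 48) + (-12v^3 + 40v^2 - 76v + 112)
  -3v^4 + 18v^3 - 39v^2 + 72v - 48 = ((1/4)v - 2/3)(-12v^3 + 40v^2 - 76v + 112) + ((20/3)v^2 - (20/3)v + 80/3)
  -12v^3 + 40v^2 - 76v + 112 = (-(9/5)v + 21/5)((20/3)v^2 - (20/3)v + 80/3) + (0)
Last nonzero remainder: (20/3)v^2 - (20/3)v + 80/3. Dividing through by 20/3 gives the monic gcd v^2 - v + 4.

4 - v + v^2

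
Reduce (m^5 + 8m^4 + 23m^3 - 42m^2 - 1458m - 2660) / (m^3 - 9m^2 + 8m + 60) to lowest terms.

Repeated division with remainder:
  m^5 + 8m^4 + 23m^3 - 42m^2 - 1458m - 2660 = (m^2 + 17m + 168)(m^3 - 9m^2 + 8m + 60) + (1274m^2 - 3822m - 12740)
  m^3 - 9m^2 + 8m + 60 = ((1/1274)m - 3/637)(1274m^2 - 3822m - 12740) + (0)
Last nonzero remainder: 1274m^2 - 3822m - 12740. Dividing through by 1274 gives the monic gcd m^2 - 3m - 10.
Cancel m^2 - 3m - 10 from numerator and denominator to get the reduced form.

(m^3 + 11m^2 + 66m + 266)/(m - 6)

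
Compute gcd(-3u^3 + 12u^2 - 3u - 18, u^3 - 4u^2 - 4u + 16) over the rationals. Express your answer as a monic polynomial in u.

u - 2

By polynomial division,
  -3u^3 + 12u^2 - 3u - 18 = (-3)(u^3 - 4u^2 - 4u + 16) + (-15u + 30)
  u^3 - 4u^2 - 4u + 16 = (-(1/15)u^2 + (2/15)u + 8/15)(-15u + 30) + (0)
Last nonzero remainder: -15u + 30. Dividing through by -15 gives the monic gcd u - 2.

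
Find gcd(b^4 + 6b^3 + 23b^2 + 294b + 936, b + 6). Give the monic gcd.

b + 6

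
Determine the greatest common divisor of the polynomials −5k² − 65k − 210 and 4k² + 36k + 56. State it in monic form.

k + 7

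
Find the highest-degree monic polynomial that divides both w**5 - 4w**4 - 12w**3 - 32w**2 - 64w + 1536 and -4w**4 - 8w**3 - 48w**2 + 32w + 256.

Repeated division with remainder:
  w**5 - 4w**4 - 12w**3 - 32w**2 - 64w + 1536 = (-(1/4)w + 3/2)(-4w**4 - 8w**3 - 48w**2 + 32w + 256) + (-12w**3 + 48w**2 - 48w + 1152)
  -4w**4 - 8w**3 - 48w**2 + 32w + 256 = ((1/3)w + 2)(-12w**3 + 48w**2 - 48w + 1152) + (-128w**2 - 256w - 2048)
  -12w**3 + 48w**2 - 48w + 1152 = ((3/32)w - 9/16)(-128w**2 - 256w - 2048) + (0)
Last nonzero remainder: -128w**2 - 256w - 2048. Dividing through by -128 gives the monic gcd w**2 + 2w + 16.

w**2 + 2w + 16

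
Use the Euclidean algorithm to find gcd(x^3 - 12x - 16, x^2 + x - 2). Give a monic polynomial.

Repeated division with remainder:
  x^3 - 12x - 16 = (x - 1)(x^2 + x - 2) + (-9x - 18)
  x^2 + x - 2 = (-(1/9)x + 1/9)(-9x - 18) + (0)
Last nonzero remainder: -9x - 18. Dividing through by -9 gives the monic gcd x + 2.

x + 2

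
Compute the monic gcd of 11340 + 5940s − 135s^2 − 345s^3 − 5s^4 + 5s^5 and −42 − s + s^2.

−42 − s + s^2

Apply the Euclidean algorithm:
  5s^5 − 5s^4 − 345s^3 − 135s^2 + 5940s + 11340 = (5s^3 − 135s − 270)(s^2 − s − 42) + (0)
The last nonzero remainder s^2 − s − 42 is already monic.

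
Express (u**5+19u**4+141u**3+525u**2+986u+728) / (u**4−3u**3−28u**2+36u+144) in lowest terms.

Apply the Euclidean algorithm:
  u**5+19u**4+141u**3+525u**2+986u+728 = (u+22)(u**4−3u**3−28u**2+36u+144) + (235u**3+1105u**2+50u−2440)
  u**4−3u**3−28u**2+36u+144 = ((1/235)u−362/11045)(235u**3+1105u**2+50u−2440) + ((17680/2209)u**2+(106080/2209)u+141440/2209)
  235u**3+1105u**2+50u−2440 = ((103823/3536)u−134749/3536)((17680/2209)u**2+(106080/2209)u+141440/2209) + (0)
Last nonzero remainder: (17680/2209)u**2+(106080/2209)u+141440/2209. Dividing through by 17680/2209 gives the monic gcd u**2+6u+8.
Cancel u**2+6u+8 from numerator and denominator to get the reduced form.

(u**3+13u**2+55u+91)/(u**2−9u+18)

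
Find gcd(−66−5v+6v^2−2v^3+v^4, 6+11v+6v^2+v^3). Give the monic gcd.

2+v

By polynomial division,
  v^4−2v^3+6v^2−5v−66 = (v−8)(v^3+6v^2+11v+6) + (43v^2+77v−18)
  v^3+6v^2+11v+6 = ((1/43)v+181/1849)(43v^2+77v−18) + ((7176/1849)v+14352/1849)
  43v^2+77v−18 = ((79507/7176)v−5547/2392)((7176/1849)v+14352/1849) + (0)
Last nonzero remainder: (7176/1849)v+14352/1849. Dividing through by 7176/1849 gives the monic gcd v+2.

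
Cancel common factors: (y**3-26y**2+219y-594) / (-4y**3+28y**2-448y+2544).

(-y**2+20y-99)/(4y**2-4y+424)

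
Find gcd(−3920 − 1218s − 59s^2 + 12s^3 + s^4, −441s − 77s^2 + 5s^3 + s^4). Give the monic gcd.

Euclidean algorithm in ℚ[s]:
  s^4 + 12s^3 − 59s^2 − 1218s − 3920 = (s^4 + 5s^3 − 77s^2 − 441s) + (7s^3 + 18s^2 − 777s − 3920)
  s^4 + 5s^3 − 77s^2 − 441s = ((1/7)s + 17/49)(7s^3 + 18s^2 − 777s − 3920) + ((1360/49)s^2 + (2720/7)s + 1360)
  7s^3 + 18s^2 − 777s − 3920 = ((343/1360)s − 49/17)((1360/49)s^2 + (2720/7)s + 1360) + (0)
Last nonzero remainder: (1360/49)s^2 + (2720/7)s + 1360. Dividing through by 1360/49 gives the monic gcd s^2 + 14s + 49.

49 + 14s + s^2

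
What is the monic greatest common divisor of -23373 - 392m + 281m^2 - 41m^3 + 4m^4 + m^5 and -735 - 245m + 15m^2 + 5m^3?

-49 + m^2

Euclidean algorithm in ℚ[m]:
  m^5 + 4m^4 - 41m^3 + 281m^2 - 392m - 23373 = ((1/5)m^2 + (1/5)m + 1)(5m^3 + 15m^2 - 245m - 735) + (462m^2 - 22638)
  5m^3 + 15m^2 - 245m - 735 = ((5/462)m + 5/154)(462m^2 - 22638) + (0)
Last nonzero remainder: 462m^2 - 22638. Dividing through by 462 gives the monic gcd m^2 - 49.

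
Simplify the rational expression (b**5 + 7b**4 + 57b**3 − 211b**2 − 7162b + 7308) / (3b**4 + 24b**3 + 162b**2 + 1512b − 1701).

(b**3 − b**2 + 74b − 812)/(3b**2 + 189)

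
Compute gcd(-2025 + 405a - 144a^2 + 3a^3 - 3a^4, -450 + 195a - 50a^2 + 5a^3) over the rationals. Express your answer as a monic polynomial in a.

15 - 4a + a^2

By polynomial division,
  -3a^4 + 3a^3 - 144a^2 + 405a - 2025 = (-(3/5)a - 27/5)(5a^3 - 50a^2 + 195a - 450) + (-297a^2 + 1188a - 4455)
  5a^3 - 50a^2 + 195a - 450 = (-(5/297)a + 10/99)(-297a^2 + 1188a - 4455) + (0)
Last nonzero remainder: -297a^2 + 1188a - 4455. Dividing through by -297 gives the monic gcd a^2 - 4a + 15.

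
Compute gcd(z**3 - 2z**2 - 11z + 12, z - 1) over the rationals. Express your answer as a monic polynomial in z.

z - 1

Repeated division with remainder:
  z**3 - 2z**2 - 11z + 12 = (z**2 - z - 12)(z - 1) + (0)
The last nonzero remainder z - 1 is already monic.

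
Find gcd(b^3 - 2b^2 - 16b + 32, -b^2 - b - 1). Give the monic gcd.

By polynomial division,
  b^3 - 2b^2 - 16b + 32 = (-b + 3)(-b^2 - b - 1) + (-14b + 35)
  -b^2 - b - 1 = ((1/14)b + 1/4)(-14b + 35) + (-39/4)
  -14b + 35 = ((56/39)b - 140/39)(-39/4) + (0)
The last nonzero remainder is the constant -39/4, so the polynomials are coprime and gcd = 1.

1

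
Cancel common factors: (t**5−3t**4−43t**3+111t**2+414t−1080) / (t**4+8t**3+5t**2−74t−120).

(t**2−9t+18)/(t+2)

Repeated division with remainder:
  t**5−3t**4−43t**3+111t**2+414t−1080 = (t−11)(t**4+8t**3+5t**2−74t−120) + (40t**3+240t**2−280t−2400)
  t**4+8t**3+5t**2−74t−120 = ((1/40)t+1/20)(40t**3+240t**2−280t−2400) + (0)
Last nonzero remainder: 40t**3+240t**2−280t−2400. Dividing through by 40 gives the monic gcd t**3+6t**2−7t−60.
Cancel t**3+6t**2−7t−60 from numerator and denominator to get the reduced form.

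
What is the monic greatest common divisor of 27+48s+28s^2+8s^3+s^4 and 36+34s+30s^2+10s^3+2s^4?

9+4s+s^2

Apply the Euclidean algorithm:
  s^4+8s^3+28s^2+48s+27 = (1/2)(2s^4+10s^3+30s^2+34s+36) + (3s^3+13s^2+31s+9)
  2s^4+10s^3+30s^2+34s+36 = ((2/3)s+4/9)(3s^3+13s^2+31s+9) + ((32/9)s^2+(128/9)s+32)
  3s^3+13s^2+31s+9 = ((27/32)s+9/32)((32/9)s^2+(128/9)s+32) + (0)
Last nonzero remainder: (32/9)s^2+(128/9)s+32. Dividing through by 32/9 gives the monic gcd s^2+4s+9.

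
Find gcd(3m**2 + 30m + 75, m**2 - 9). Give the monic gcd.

Repeated division with remainder:
  3m**2 + 30m + 75 = (3)(m**2 - 9) + (30m + 102)
  m**2 - 9 = ((1/30)m - 17/150)(30m + 102) + (64/25)
  30m + 102 = ((375/32)m + 1275/32)(64/25) + (0)
The last nonzero remainder is the constant 64/25, so the polynomials are coprime and gcd = 1.

1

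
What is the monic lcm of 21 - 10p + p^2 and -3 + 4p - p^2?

-21 + 31p - 11p^2 + p^3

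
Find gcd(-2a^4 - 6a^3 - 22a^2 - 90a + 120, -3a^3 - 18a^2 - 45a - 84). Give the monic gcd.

a + 4

By polynomial division,
  -2a^4 - 6a^3 - 22a^2 - 90a + 120 = ((2/3)a - 2)(-3a^3 - 18a^2 - 45a - 84) + (-28a^2 - 124a - 48)
  -3a^3 - 18a^2 - 45a - 84 = ((3/28)a + 33/196)(-28a^2 - 124a - 48) + (-(930/49)a - 3720/49)
  -28a^2 - 124a - 48 = ((686/465)a + 98/155)(-(930/49)a - 3720/49) + (0)
Last nonzero remainder: -(930/49)a - 3720/49. Dividing through by -930/49 gives the monic gcd a + 4.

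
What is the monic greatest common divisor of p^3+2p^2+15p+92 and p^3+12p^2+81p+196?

p+4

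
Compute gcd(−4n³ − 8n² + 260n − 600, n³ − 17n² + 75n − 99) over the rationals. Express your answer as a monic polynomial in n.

n − 3

Repeated division with remainder:
  −4n³ − 8n² + 260n − 600 = (−4)(n³ − 17n² + 75n − 99) + (−76n² + 560n − 996)
  n³ − 17n² + 75n − 99 = (−(1/76)n + 183/1444)(−76n² + 560n − 996) + (−(3276/361)n + 9828/361)
  −76n² + 560n − 996 = ((6859/819)n − 29963/819)(−(3276/361)n + 9828/361) + (0)
Last nonzero remainder: −(3276/361)n + 9828/361. Dividing through by −3276/361 gives the monic gcd n − 3.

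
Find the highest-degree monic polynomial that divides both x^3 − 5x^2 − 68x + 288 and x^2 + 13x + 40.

x + 8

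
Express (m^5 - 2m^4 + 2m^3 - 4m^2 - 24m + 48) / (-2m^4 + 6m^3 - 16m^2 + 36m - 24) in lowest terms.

(-m^2 + 4)/(2m - 2)

Apply the Euclidean algorithm:
  m^5 - 2m^4 + 2m^3 - 4m^2 - 24m + 48 = (-(1/2)m - 1/2)(-2m^4 + 6m^3 - 16m^2 + 36m - 24) + (-3m^3 + 6m^2 - 18m + 36)
  -2m^4 + 6m^3 - 16m^2 + 36m - 24 = ((2/3)m - 2/3)(-3m^3 + 6m^2 - 18m + 36) + (0)
Last nonzero remainder: -3m^3 + 6m^2 - 18m + 36. Dividing through by -3 gives the monic gcd m^3 - 2m^2 + 6m - 12.
Cancel m^3 - 2m^2 + 6m - 12 from numerator and denominator to get the reduced form.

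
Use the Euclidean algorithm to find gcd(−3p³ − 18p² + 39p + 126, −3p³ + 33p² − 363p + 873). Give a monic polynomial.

Apply the Euclidean algorithm:
  −3p³ − 18p² + 39p + 126 = (−3p³ + 33p² − 363p + 873) + (−51p² + 402p − 747)
  −3p³ + 33p² − 363p + 873 = ((1/17)p − 53/289)(−51p² + 402p − 747) + (−(70902/289)p + 212706/289)
  −51p² + 402p − 747 = ((4913/23634)p − 23987/23634)(−(70902/289)p + 212706/289) + (0)
Last nonzero remainder: −(70902/289)p + 212706/289. Dividing through by −70902/289 gives the monic gcd p − 3.

p − 3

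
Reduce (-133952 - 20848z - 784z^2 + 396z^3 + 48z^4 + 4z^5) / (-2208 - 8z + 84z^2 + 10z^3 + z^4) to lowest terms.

Apply the Euclidean algorithm:
  4z^5 + 48z^4 + 396z^3 - 784z^2 - 20848z - 133952 = (4z + 8)(z^4 + 10z^3 + 84z^2 - 8z - 2208) + (-20z^3 - 1424z^2 - 11952z - 116288)
  z^4 + 10z^3 + 84z^2 - 8z - 2208 = (-(1/20)z + 153/50)(-20z^3 - 1424z^2 - 11952z - 116288) + ((96096/25)z^2 + (768768/25)z + 8840832/25)
  -20z^3 - 1424z^2 - 11952z - 116288 = (-(125/24024)z - 1975/6006)((96096/25)z^2 + (768768/25)z + 8840832/25) + (0)
Last nonzero remainder: (96096/25)z^2 + (768768/25)z + 8840832/25. Dividing through by 96096/25 gives the monic gcd z^2 + 8z + 92.
Cancel z^2 + 8z + 92 from numerator and denominator to get the reduced form.

(-1456 - 100z + 16z^2 + 4z^3)/(-24 + 2z + z^2)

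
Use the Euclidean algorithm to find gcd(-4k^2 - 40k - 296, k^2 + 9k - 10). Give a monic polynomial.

By polynomial division,
  -4k^2 - 40k - 296 = (-4)(k^2 + 9k - 10) + (-4k - 336)
  k^2 + 9k - 10 = (-(1/4)k + 75/4)(-4k - 336) + (6290)
  -4k - 336 = (-(2/3145)k - 168/3145)(6290) + (0)
The last nonzero remainder is the constant 6290, so the polynomials are coprime and gcd = 1.

1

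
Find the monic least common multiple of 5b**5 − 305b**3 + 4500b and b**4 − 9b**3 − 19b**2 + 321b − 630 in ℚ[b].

Apply the Euclidean algorithm:
  5b**5 − 305b**3 + 4500b = (5b + 45)(b**4 − 9b**3 − 19b**2 + 321b − 630) + (195b**3 − 750b**2 − 6795b + 28350)
  b**4 − 9b**3 − 19b**2 + 321b − 630 = ((1/195)b − 67/2535)(195b**3 − 750b**2 − 6795b + 28350) + (−(672/169)b**2 − (672/169)b + 20160/169)
  195b**3 − 750b**2 − 6795b + 28350 = (−(10985/224)b + 7605/32)(−(672/169)b**2 − (672/169)b + 20160/169) + (0)
Last nonzero remainder: −(672/169)b**2 − (672/169)b + 20160/169. Dividing through by −672/169 gives the monic gcd b**2 + b − 30.
Then lcm(f, g) = f·g / gcd(f, g); expanding and making the result monic gives the answer.

b**7 − 10b**6 − 40b**5 + 610b**4 − 381b**3 − 9000b**2 + 18900b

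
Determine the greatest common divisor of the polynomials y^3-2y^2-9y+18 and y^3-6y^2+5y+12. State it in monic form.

y-3

Apply the Euclidean algorithm:
  y^3-2y^2-9y+18 = (y^3-6y^2+5y+12) + (4y^2-14y+6)
  y^3-6y^2+5y+12 = ((1/4)y-5/8)(4y^2-14y+6) + (-(21/4)y+63/4)
  4y^2-14y+6 = (-(16/21)y+8/21)(-(21/4)y+63/4) + (0)
Last nonzero remainder: -(21/4)y+63/4. Dividing through by -21/4 gives the monic gcd y-3.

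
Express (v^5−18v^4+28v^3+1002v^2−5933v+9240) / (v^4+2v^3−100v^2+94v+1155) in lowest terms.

Euclidean algorithm in ℚ[v]:
  v^5−18v^4+28v^3+1002v^2−5933v+9240 = (v−20)(v^4+2v^3−100v^2+94v+1155) + (168v^3−1092v^2−5208v+32340)
  v^4+2v^3−100v^2+94v+1155 = ((1/168)v+17/336)(168v^3−1092v^2−5208v+32340) + (−(55/4)v^2+165v−1925/4)
  168v^3−1092v^2−5208v+32340 = (−(672/55)v−336/5)(−(55/4)v^2+165v−1925/4) + (0)
Last nonzero remainder: −(55/4)v^2+165v−1925/4. Dividing through by −55/4 gives the monic gcd v^2−12v+35.
Cancel v^2−12v+35 from numerator and denominator to get the reduced form.

(v^3−6v^2−79v+264)/(v^2+14v+33)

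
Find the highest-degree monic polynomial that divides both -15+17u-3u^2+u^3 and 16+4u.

1

Repeated division with remainder:
  u^3-3u^2+17u-15 = ((1/4)u^2-(7/4)u+45/4)(4u+16) + (-195)
  4u+16 = (-(4/195)u-16/195)(-195) + (0)
The last nonzero remainder is the constant -195, so the polynomials are coprime and gcd = 1.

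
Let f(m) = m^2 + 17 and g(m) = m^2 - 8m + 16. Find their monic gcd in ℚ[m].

Repeated division with remainder:
  m^2 + 17 = (m^2 - 8m + 16) + (8m + 1)
  m^2 - 8m + 16 = ((1/8)m - 65/64)(8m + 1) + (1089/64)
  8m + 1 = ((512/1089)m + 64/1089)(1089/64) + (0)
The last nonzero remainder is the constant 1089/64, so the polynomials are coprime and gcd = 1.

1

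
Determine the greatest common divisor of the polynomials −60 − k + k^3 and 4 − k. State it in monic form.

−4 + k

Euclidean algorithm in ℚ[k]:
  k^3 − k − 60 = (−k^2 − 4k − 15)(−k + 4) + (0)
Last nonzero remainder: −k + 4. Dividing through by −1 gives the monic gcd k − 4.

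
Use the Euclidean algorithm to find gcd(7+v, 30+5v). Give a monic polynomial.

1

Euclidean algorithm in ℚ[v]:
  v+7 = (1/5)(5v+30) + (1)
  5v+30 = (5v+30)(1) + (0)
The last nonzero remainder is the constant 1, so the polynomials are coprime and gcd = 1.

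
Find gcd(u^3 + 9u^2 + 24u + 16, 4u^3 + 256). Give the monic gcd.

u + 4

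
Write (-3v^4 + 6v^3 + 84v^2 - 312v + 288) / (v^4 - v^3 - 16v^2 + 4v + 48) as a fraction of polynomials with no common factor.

Euclidean algorithm in ℚ[v]:
  -3v^4 + 6v^3 + 84v^2 - 312v + 288 = (-3)(v^4 - v^3 - 16v^2 + 4v + 48) + (3v^3 + 36v^2 - 300v + 432)
  v^4 - v^3 - 16v^2 + 4v + 48 = ((1/3)v - 13/3)(3v^3 + 36v^2 - 300v + 432) + (240v^2 - 1440v + 1920)
  3v^3 + 36v^2 - 300v + 432 = ((1/80)v + 9/40)(240v^2 - 1440v + 1920) + (0)
Last nonzero remainder: 240v^2 - 1440v + 1920. Dividing through by 240 gives the monic gcd v^2 - 6v + 8.
Cancel v^2 - 6v + 8 from numerator and denominator to get the reduced form.

(-3v^2 - 12v + 36)/(v^2 + 5v + 6)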